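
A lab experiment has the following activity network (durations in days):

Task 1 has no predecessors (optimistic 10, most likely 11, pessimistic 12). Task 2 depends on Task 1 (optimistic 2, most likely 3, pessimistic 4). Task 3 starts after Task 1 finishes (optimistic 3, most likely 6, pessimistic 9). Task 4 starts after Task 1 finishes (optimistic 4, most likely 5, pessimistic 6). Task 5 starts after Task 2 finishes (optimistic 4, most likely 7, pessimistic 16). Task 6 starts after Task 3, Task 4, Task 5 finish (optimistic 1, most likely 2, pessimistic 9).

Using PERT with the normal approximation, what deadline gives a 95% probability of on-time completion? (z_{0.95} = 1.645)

29.0 days

te_Task 1 = (10 + 4·11 + 12)/6 = 66/6 = 11; σ²_Task 1 = ((12−10)/6)² = 0.111
te_Task 2 = (2 + 4·3 + 4)/6 = 18/6 = 3; σ²_Task 2 = ((4−2)/6)² = 0.111
te_Task 3 = (3 + 4·6 + 9)/6 = 36/6 = 6; σ²_Task 3 = ((9−3)/6)² = 1.000
te_Task 4 = (4 + 4·5 + 6)/6 = 30/6 = 5; σ²_Task 4 = ((6−4)/6)² = 0.111
te_Task 5 = (4 + 4·7 + 16)/6 = 48/6 = 8; σ²_Task 5 = ((16−4)/6)² = 4.000
te_Task 6 = (1 + 4·2 + 9)/6 = 18/6 = 3; σ²_Task 6 = ((9−1)/6)² = 1.778

Forward pass:
ES_Task 1 = 0; EF_Task 1 = 11
ES_Task 2 = 11; EF_Task 2 = 11+3 = 14
ES_Task 3 = 11; EF_Task 3 = 11+6 = 17
ES_Task 4 = 11; EF_Task 4 = 11+5 = 16
ES_Task 5 = 14; EF_Task 5 = 14+8 = 22
ES_Task 6 = max(EF_Task 3=17, EF_Task 4=16, EF_Task 5=22) = 22; EF_Task 6 = 22+3 = 25
Expected project duration μ = 25 days. Critical path: Task 1 → Task 2 → Task 5 → Task 6.

Variance along critical path = 0.111 + 0.111 + 4.000 + 1.778 = 6.000; σ = 2.449 days.
D = μ + z·σ = 25 + 1.645·2.449 = 29.0 days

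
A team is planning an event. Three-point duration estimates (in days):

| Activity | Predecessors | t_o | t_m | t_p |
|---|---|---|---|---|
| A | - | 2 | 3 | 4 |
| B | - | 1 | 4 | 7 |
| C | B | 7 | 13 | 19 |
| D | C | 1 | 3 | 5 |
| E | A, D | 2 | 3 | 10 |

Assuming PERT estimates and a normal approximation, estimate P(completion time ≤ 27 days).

te_A = (2 + 4·3 + 4)/6 = 18/6 = 3; σ²_A = ((4−2)/6)² = 0.111
te_B = (1 + 4·4 + 7)/6 = 24/6 = 4; σ²_B = ((7−1)/6)² = 1.000
te_C = (7 + 4·13 + 19)/6 = 78/6 = 13; σ²_C = ((19−7)/6)² = 4.000
te_D = (1 + 4·3 + 5)/6 = 18/6 = 3; σ²_D = ((5−1)/6)² = 0.444
te_E = (2 + 4·3 + 10)/6 = 24/6 = 4; σ²_E = ((10−2)/6)² = 1.778

Forward pass:
ES_A = 0; EF_A = 3
ES_B = 0; EF_B = 4
ES_C = 4; EF_C = 4+13 = 17
ES_D = 17; EF_D = 17+3 = 20
ES_E = max(EF_A=3, EF_D=20) = 20; EF_E = 20+4 = 24
Expected project duration μ = 24 days. Critical path: B → C → D → E.

Variance along critical path = 1.000 + 4.000 + 0.444 + 1.778 = 7.222; σ = √7.222 = 2.687 days.
Z = (27 − 24) / 2.687 = 1.116
P(T ≤ 27) = Φ(1.116) ≈ 0.868

0.868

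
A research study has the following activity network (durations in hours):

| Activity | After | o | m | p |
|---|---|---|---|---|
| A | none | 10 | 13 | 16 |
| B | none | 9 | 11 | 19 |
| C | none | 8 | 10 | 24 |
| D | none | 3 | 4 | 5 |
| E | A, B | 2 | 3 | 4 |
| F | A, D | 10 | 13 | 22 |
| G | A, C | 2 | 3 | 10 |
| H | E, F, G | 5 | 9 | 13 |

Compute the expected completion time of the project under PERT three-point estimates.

te_A = (10 + 4·13 + 16)/6 = 78/6 = 13
te_B = (9 + 4·11 + 19)/6 = 72/6 = 12
te_C = (8 + 4·10 + 24)/6 = 72/6 = 12
te_D = (3 + 4·4 + 5)/6 = 24/6 = 4
te_E = (2 + 4·3 + 4)/6 = 18/6 = 3
te_F = (10 + 4·13 + 22)/6 = 84/6 = 14
te_G = (2 + 4·3 + 10)/6 = 24/6 = 4
te_H = (5 + 4·9 + 13)/6 = 54/6 = 9

Forward pass:
ES_A = 0; EF_A = 13
ES_B = 0; EF_B = 12
ES_C = 0; EF_C = 12
ES_D = 0; EF_D = 4
ES_E = max(EF_A=13, EF_B=12) = 13; EF_E = 13+3 = 16
ES_F = max(EF_A=13, EF_D=4) = 13; EF_F = 13+14 = 27
ES_G = max(EF_A=13, EF_C=12) = 13; EF_G = 13+4 = 17
ES_H = max(EF_E=16, EF_F=27, EF_G=17) = 27; EF_H = 27+9 = 36
Expected project duration μ = 36 hours. Critical path: A → F → H.

36 hours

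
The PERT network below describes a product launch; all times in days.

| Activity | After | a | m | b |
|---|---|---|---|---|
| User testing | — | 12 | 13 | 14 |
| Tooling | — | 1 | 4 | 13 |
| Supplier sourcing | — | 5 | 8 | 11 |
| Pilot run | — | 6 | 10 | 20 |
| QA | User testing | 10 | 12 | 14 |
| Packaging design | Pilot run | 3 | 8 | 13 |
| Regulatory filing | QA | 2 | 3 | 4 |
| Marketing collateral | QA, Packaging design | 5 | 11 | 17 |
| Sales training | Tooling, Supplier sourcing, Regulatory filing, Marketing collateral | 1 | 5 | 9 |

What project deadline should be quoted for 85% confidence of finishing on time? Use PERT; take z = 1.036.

te_User testing = (12 + 4·13 + 14)/6 = 78/6 = 13; σ²_User testing = ((14−12)/6)² = 0.111
te_Tooling = (1 + 4·4 + 13)/6 = 30/6 = 5; σ²_Tooling = ((13−1)/6)² = 4.000
te_Supplier sourcing = (5 + 4·8 + 11)/6 = 48/6 = 8; σ²_Supplier sourcing = ((11−5)/6)² = 1.000
te_Pilot run = (6 + 4·10 + 20)/6 = 66/6 = 11; σ²_Pilot run = ((20−6)/6)² = 5.444
te_QA = (10 + 4·12 + 14)/6 = 72/6 = 12; σ²_QA = ((14−10)/6)² = 0.444
te_Packaging design = (3 + 4·8 + 13)/6 = 48/6 = 8; σ²_Packaging design = ((13−3)/6)² = 2.778
te_Regulatory filing = (2 + 4·3 + 4)/6 = 18/6 = 3; σ²_Regulatory filing = ((4−2)/6)² = 0.111
te_Marketing collateral = (5 + 4·11 + 17)/6 = 66/6 = 11; σ²_Marketing collateral = ((17−5)/6)² = 4.000
te_Sales training = (1 + 4·5 + 9)/6 = 30/6 = 5; σ²_Sales training = ((9−1)/6)² = 1.778

Forward pass:
ES_User testing = 0; EF_User testing = 13
ES_Tooling = 0; EF_Tooling = 5
ES_Supplier sourcing = 0; EF_Supplier sourcing = 8
ES_Pilot run = 0; EF_Pilot run = 11
ES_QA = 13; EF_QA = 13+12 = 25
ES_Packaging design = 11; EF_Packaging design = 11+8 = 19
ES_Regulatory filing = 25; EF_Regulatory filing = 25+3 = 28
ES_Marketing collateral = max(EF_QA=25, EF_Packaging design=19) = 25; EF_Marketing collateral = 25+11 = 36
ES_Sales training = max(EF_Tooling=5, EF_Supplier sourcing=8, EF_Regulatory filing=28, EF_Marketing collateral=36) = 36; EF_Sales training = 36+5 = 41
Expected project duration μ = 41 days. Critical path: User testing → QA → Marketing collateral → Sales training.

Variance along critical path = 0.111 + 0.444 + 4.000 + 1.778 = 6.333; σ = 2.517 days.
D = μ + z·σ = 41 + 1.036·2.517 = 43.6 days

43.6 days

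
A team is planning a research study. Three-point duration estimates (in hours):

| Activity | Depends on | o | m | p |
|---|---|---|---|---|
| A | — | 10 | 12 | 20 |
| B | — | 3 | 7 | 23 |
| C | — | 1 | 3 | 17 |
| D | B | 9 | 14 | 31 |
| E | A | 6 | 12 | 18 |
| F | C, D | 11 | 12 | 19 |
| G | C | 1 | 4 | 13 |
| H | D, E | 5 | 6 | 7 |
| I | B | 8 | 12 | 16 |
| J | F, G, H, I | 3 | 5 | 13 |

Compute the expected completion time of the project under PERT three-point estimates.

te_A = (10 + 4·12 + 20)/6 = 78/6 = 13
te_B = (3 + 4·7 + 23)/6 = 54/6 = 9
te_C = (1 + 4·3 + 17)/6 = 30/6 = 5
te_D = (9 + 4·14 + 31)/6 = 96/6 = 16
te_E = (6 + 4·12 + 18)/6 = 72/6 = 12
te_F = (11 + 4·12 + 19)/6 = 78/6 = 13
te_G = (1 + 4·4 + 13)/6 = 30/6 = 5
te_H = (5 + 4·6 + 7)/6 = 36/6 = 6
te_I = (8 + 4·12 + 16)/6 = 72/6 = 12
te_J = (3 + 4·5 + 13)/6 = 36/6 = 6

Forward pass:
ES_A = 0; EF_A = 13
ES_B = 0; EF_B = 9
ES_C = 0; EF_C = 5
ES_D = 9; EF_D = 9+16 = 25
ES_E = 13; EF_E = 13+12 = 25
ES_F = max(EF_C=5, EF_D=25) = 25; EF_F = 25+13 = 38
ES_G = 5; EF_G = 5+5 = 10
ES_H = max(EF_D=25, EF_E=25) = 25; EF_H = 25+6 = 31
ES_I = 9; EF_I = 9+12 = 21
ES_J = max(EF_F=38, EF_G=10, EF_H=31, EF_I=21) = 38; EF_J = 38+6 = 44
Expected project duration μ = 44 hours. Critical path: B → D → F → J.

44 hours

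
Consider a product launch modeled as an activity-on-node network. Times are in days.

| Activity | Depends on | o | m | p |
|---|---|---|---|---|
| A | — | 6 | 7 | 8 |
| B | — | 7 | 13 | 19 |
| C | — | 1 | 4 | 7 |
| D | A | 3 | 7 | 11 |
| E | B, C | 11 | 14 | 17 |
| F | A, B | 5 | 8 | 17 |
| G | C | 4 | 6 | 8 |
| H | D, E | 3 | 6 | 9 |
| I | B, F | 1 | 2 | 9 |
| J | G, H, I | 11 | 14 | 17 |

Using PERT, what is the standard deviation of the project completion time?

te_A = (6 + 4·7 + 8)/6 = 42/6 = 7; σ²_A = ((8−6)/6)² = 0.111
te_B = (7 + 4·13 + 19)/6 = 78/6 = 13; σ²_B = ((19−7)/6)² = 4.000
te_C = (1 + 4·4 + 7)/6 = 24/6 = 4; σ²_C = ((7−1)/6)² = 1.000
te_D = (3 + 4·7 + 11)/6 = 42/6 = 7; σ²_D = ((11−3)/6)² = 1.778
te_E = (11 + 4·14 + 17)/6 = 84/6 = 14; σ²_E = ((17−11)/6)² = 1.000
te_F = (5 + 4·8 + 17)/6 = 54/6 = 9; σ²_F = ((17−5)/6)² = 4.000
te_G = (4 + 4·6 + 8)/6 = 36/6 = 6; σ²_G = ((8−4)/6)² = 0.444
te_H = (3 + 4·6 + 9)/6 = 36/6 = 6; σ²_H = ((9−3)/6)² = 1.000
te_I = (1 + 4·2 + 9)/6 = 18/6 = 3; σ²_I = ((9−1)/6)² = 1.778
te_J = (11 + 4·14 + 17)/6 = 84/6 = 14; σ²_J = ((17−11)/6)² = 1.000

Forward pass:
ES_A = 0; EF_A = 7
ES_B = 0; EF_B = 13
ES_C = 0; EF_C = 4
ES_D = 7; EF_D = 7+7 = 14
ES_E = max(EF_B=13, EF_C=4) = 13; EF_E = 13+14 = 27
ES_F = max(EF_A=7, EF_B=13) = 13; EF_F = 13+9 = 22
ES_G = 4; EF_G = 4+6 = 10
ES_H = max(EF_D=14, EF_E=27) = 27; EF_H = 27+6 = 33
ES_I = max(EF_B=13, EF_F=22) = 22; EF_I = 22+3 = 25
ES_J = max(EF_G=10, EF_H=33, EF_I=25) = 33; EF_J = 33+14 = 47
Expected project duration μ = 47 days. Critical path: B → E → H → J.

Variance along critical path = 4.000 + 1.000 + 1.000 + 1.000 = 7.000
σ = √7.000 = 2.646 days

2.65 days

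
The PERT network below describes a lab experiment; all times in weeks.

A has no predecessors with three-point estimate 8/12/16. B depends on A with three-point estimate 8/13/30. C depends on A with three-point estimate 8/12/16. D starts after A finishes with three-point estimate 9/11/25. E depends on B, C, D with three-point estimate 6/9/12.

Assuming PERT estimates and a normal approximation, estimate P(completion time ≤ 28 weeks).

te_A = (8 + 4·12 + 16)/6 = 72/6 = 12; σ²_A = ((16−8)/6)² = 1.778
te_B = (8 + 4·13 + 30)/6 = 90/6 = 15; σ²_B = ((30−8)/6)² = 13.444
te_C = (8 + 4·12 + 16)/6 = 72/6 = 12; σ²_C = ((16−8)/6)² = 1.778
te_D = (9 + 4·11 + 25)/6 = 78/6 = 13; σ²_D = ((25−9)/6)² = 7.111
te_E = (6 + 4·9 + 12)/6 = 54/6 = 9; σ²_E = ((12−6)/6)² = 1.000

Forward pass:
ES_A = 0; EF_A = 12
ES_B = 12; EF_B = 12+15 = 27
ES_C = 12; EF_C = 12+12 = 24
ES_D = 12; EF_D = 12+13 = 25
ES_E = max(EF_B=27, EF_C=24, EF_D=25) = 27; EF_E = 27+9 = 36
Expected project duration μ = 36 weeks. Critical path: A → B → E.

Variance along critical path = 1.778 + 13.444 + 1.000 = 16.222; σ = √16.222 = 4.028 weeks.
Z = (28 − 36) / 4.028 = -1.986
P(T ≤ 28) = Φ(-1.986) ≈ 0.024

0.024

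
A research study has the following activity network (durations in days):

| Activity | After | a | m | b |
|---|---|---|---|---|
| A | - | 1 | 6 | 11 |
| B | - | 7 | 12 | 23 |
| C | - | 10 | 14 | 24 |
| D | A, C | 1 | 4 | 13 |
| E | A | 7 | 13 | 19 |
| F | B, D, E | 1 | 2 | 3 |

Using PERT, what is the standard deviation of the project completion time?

3.09 days

te_A = (1 + 4·6 + 11)/6 = 36/6 = 6; σ²_A = ((11−1)/6)² = 2.778
te_B = (7 + 4·12 + 23)/6 = 78/6 = 13; σ²_B = ((23−7)/6)² = 7.111
te_C = (10 + 4·14 + 24)/6 = 90/6 = 15; σ²_C = ((24−10)/6)² = 5.444
te_D = (1 + 4·4 + 13)/6 = 30/6 = 5; σ²_D = ((13−1)/6)² = 4.000
te_E = (7 + 4·13 + 19)/6 = 78/6 = 13; σ²_E = ((19−7)/6)² = 4.000
te_F = (1 + 4·2 + 3)/6 = 12/6 = 2; σ²_F = ((3−1)/6)² = 0.111

Forward pass:
ES_A = 0; EF_A = 6
ES_B = 0; EF_B = 13
ES_C = 0; EF_C = 15
ES_D = max(EF_A=6, EF_C=15) = 15; EF_D = 15+5 = 20
ES_E = 6; EF_E = 6+13 = 19
ES_F = max(EF_B=13, EF_D=20, EF_E=19) = 20; EF_F = 20+2 = 22
Expected project duration μ = 22 days. Critical path: C → D → F.

Variance along critical path = 5.444 + 4.000 + 0.111 = 9.556
σ = √9.556 = 3.091 days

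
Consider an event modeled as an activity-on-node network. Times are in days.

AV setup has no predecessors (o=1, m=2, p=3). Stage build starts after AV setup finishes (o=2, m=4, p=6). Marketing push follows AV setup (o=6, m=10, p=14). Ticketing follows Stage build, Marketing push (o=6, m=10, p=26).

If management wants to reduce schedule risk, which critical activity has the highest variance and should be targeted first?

te_AV setup = (1 + 4·2 + 3)/6 = 12/6 = 2; σ²_AV setup = ((3−1)/6)² = 0.111
te_Stage build = (2 + 4·4 + 6)/6 = 24/6 = 4; σ²_Stage build = ((6−2)/6)² = 0.444
te_Marketing push = (6 + 4·10 + 14)/6 = 60/6 = 10; σ²_Marketing push = ((14−6)/6)² = 1.778
te_Ticketing = (6 + 4·10 + 26)/6 = 72/6 = 12; σ²_Ticketing = ((26−6)/6)² = 11.111

Forward pass:
ES_AV setup = 0; EF_AV setup = 2
ES_Stage build = 2; EF_Stage build = 2+4 = 6
ES_Marketing push = 2; EF_Marketing push = 2+10 = 12
ES_Ticketing = max(EF_Stage build=6, EF_Marketing push=12) = 12; EF_Ticketing = 12+12 = 24
Expected project duration μ = 24 days. Critical path: AV setup → Marketing push → Ticketing.

Variances on critical path: σ²_AV setup=0.111, σ²_Marketing push=1.778, σ²_Ticketing=11.111.
Largest is σ²_Ticketing = 11.111.

Ticketing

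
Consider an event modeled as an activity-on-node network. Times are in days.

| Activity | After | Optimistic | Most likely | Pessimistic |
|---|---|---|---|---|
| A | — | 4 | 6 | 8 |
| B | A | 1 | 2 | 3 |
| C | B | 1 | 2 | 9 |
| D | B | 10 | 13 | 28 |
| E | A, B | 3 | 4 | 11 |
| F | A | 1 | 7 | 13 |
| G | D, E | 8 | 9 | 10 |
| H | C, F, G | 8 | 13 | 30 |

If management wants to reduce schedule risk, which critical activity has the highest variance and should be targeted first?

H

te_A = (4 + 4·6 + 8)/6 = 36/6 = 6; σ²_A = ((8−4)/6)² = 0.444
te_B = (1 + 4·2 + 3)/6 = 12/6 = 2; σ²_B = ((3−1)/6)² = 0.111
te_C = (1 + 4·2 + 9)/6 = 18/6 = 3; σ²_C = ((9−1)/6)² = 1.778
te_D = (10 + 4·13 + 28)/6 = 90/6 = 15; σ²_D = ((28−10)/6)² = 9.000
te_E = (3 + 4·4 + 11)/6 = 30/6 = 5; σ²_E = ((11−3)/6)² = 1.778
te_F = (1 + 4·7 + 13)/6 = 42/6 = 7; σ²_F = ((13−1)/6)² = 4.000
te_G = (8 + 4·9 + 10)/6 = 54/6 = 9; σ²_G = ((10−8)/6)² = 0.111
te_H = (8 + 4·13 + 30)/6 = 90/6 = 15; σ²_H = ((30−8)/6)² = 13.444

Forward pass:
ES_A = 0; EF_A = 6
ES_B = 6; EF_B = 6+2 = 8
ES_C = 8; EF_C = 8+3 = 11
ES_D = 8; EF_D = 8+15 = 23
ES_E = max(EF_A=6, EF_B=8) = 8; EF_E = 8+5 = 13
ES_F = 6; EF_F = 6+7 = 13
ES_G = max(EF_D=23, EF_E=13) = 23; EF_G = 23+9 = 32
ES_H = max(EF_C=11, EF_F=13, EF_G=32) = 32; EF_H = 32+15 = 47
Expected project duration μ = 47 days. Critical path: A → B → D → G → H.

Variances on critical path: σ²_A=0.444, σ²_B=0.111, σ²_D=9.000, σ²_G=0.111, σ²_H=13.444.
Largest is σ²_H = 13.444.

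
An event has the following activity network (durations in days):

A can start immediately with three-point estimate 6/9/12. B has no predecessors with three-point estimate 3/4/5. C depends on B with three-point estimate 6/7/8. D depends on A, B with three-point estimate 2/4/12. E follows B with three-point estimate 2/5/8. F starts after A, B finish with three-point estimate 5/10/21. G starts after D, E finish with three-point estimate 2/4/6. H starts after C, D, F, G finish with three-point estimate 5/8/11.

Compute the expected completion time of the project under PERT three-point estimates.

28 days

te_A = (6 + 4·9 + 12)/6 = 54/6 = 9
te_B = (3 + 4·4 + 5)/6 = 24/6 = 4
te_C = (6 + 4·7 + 8)/6 = 42/6 = 7
te_D = (2 + 4·4 + 12)/6 = 30/6 = 5
te_E = (2 + 4·5 + 8)/6 = 30/6 = 5
te_F = (5 + 4·10 + 21)/6 = 66/6 = 11
te_G = (2 + 4·4 + 6)/6 = 24/6 = 4
te_H = (5 + 4·8 + 11)/6 = 48/6 = 8

Forward pass:
ES_A = 0; EF_A = 9
ES_B = 0; EF_B = 4
ES_C = 4; EF_C = 4+7 = 11
ES_D = max(EF_A=9, EF_B=4) = 9; EF_D = 9+5 = 14
ES_E = 4; EF_E = 4+5 = 9
ES_F = max(EF_A=9, EF_B=4) = 9; EF_F = 9+11 = 20
ES_G = max(EF_D=14, EF_E=9) = 14; EF_G = 14+4 = 18
ES_H = max(EF_C=11, EF_D=14, EF_F=20, EF_G=18) = 20; EF_H = 20+8 = 28
Expected project duration μ = 28 days. Critical path: A → F → H.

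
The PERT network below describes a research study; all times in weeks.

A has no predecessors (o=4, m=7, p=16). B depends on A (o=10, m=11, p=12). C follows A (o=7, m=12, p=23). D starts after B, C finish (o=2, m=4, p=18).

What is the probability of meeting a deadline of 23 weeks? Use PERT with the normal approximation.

0.174

te_A = (4 + 4·7 + 16)/6 = 48/6 = 8; σ²_A = ((16−4)/6)² = 4.000
te_B = (10 + 4·11 + 12)/6 = 66/6 = 11; σ²_B = ((12−10)/6)² = 0.111
te_C = (7 + 4·12 + 23)/6 = 78/6 = 13; σ²_C = ((23−7)/6)² = 7.111
te_D = (2 + 4·4 + 18)/6 = 36/6 = 6; σ²_D = ((18−2)/6)² = 7.111

Forward pass:
ES_A = 0; EF_A = 8
ES_B = 8; EF_B = 8+11 = 19
ES_C = 8; EF_C = 8+13 = 21
ES_D = max(EF_B=19, EF_C=21) = 21; EF_D = 21+6 = 27
Expected project duration μ = 27 weeks. Critical path: A → C → D.

Variance along critical path = 4.000 + 7.111 + 7.111 = 18.222; σ = √18.222 = 4.269 weeks.
Z = (23 − 27) / 4.269 = -0.937
P(T ≤ 23) = Φ(-0.937) ≈ 0.174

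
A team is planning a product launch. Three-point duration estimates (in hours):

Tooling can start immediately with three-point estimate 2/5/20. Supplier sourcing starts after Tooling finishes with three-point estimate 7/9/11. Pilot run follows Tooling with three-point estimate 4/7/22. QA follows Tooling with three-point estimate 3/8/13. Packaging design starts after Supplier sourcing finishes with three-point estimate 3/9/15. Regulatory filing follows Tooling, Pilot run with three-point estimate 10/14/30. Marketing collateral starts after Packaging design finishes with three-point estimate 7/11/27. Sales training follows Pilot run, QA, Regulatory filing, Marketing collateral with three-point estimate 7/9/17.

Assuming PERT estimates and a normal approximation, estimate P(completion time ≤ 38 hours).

0.028

te_Tooling = (2 + 4·5 + 20)/6 = 42/6 = 7; σ²_Tooling = ((20−2)/6)² = 9.000
te_Supplier sourcing = (7 + 4·9 + 11)/6 = 54/6 = 9; σ²_Supplier sourcing = ((11−7)/6)² = 0.444
te_Pilot run = (4 + 4·7 + 22)/6 = 54/6 = 9; σ²_Pilot run = ((22−4)/6)² = 9.000
te_QA = (3 + 4·8 + 13)/6 = 48/6 = 8; σ²_QA = ((13−3)/6)² = 2.778
te_Packaging design = (3 + 4·9 + 15)/6 = 54/6 = 9; σ²_Packaging design = ((15−3)/6)² = 4.000
te_Regulatory filing = (10 + 4·14 + 30)/6 = 96/6 = 16; σ²_Regulatory filing = ((30−10)/6)² = 11.111
te_Marketing collateral = (7 + 4·11 + 27)/6 = 78/6 = 13; σ²_Marketing collateral = ((27−7)/6)² = 11.111
te_Sales training = (7 + 4·9 + 17)/6 = 60/6 = 10; σ²_Sales training = ((17−7)/6)² = 2.778

Forward pass:
ES_Tooling = 0; EF_Tooling = 7
ES_Supplier sourcing = 7; EF_Supplier sourcing = 7+9 = 16
ES_Pilot run = 7; EF_Pilot run = 7+9 = 16
ES_QA = 7; EF_QA = 7+8 = 15
ES_Packaging design = 16; EF_Packaging design = 16+9 = 25
ES_Regulatory filing = max(EF_Tooling=7, EF_Pilot run=16) = 16; EF_Regulatory filing = 16+16 = 32
ES_Marketing collateral = 25; EF_Marketing collateral = 25+13 = 38
ES_Sales training = max(EF_Pilot run=16, EF_QA=15, EF_Regulatory filing=32, EF_Marketing collateral=38) = 38; EF_Sales training = 38+10 = 48
Expected project duration μ = 48 hours. Critical path: Tooling → Supplier sourcing → Packaging design → Marketing collateral → Sales training.

Variance along critical path = 9.000 + 0.444 + 4.000 + 11.111 + 2.778 = 27.333; σ = √27.333 = 5.228 hours.
Z = (38 − 48) / 5.228 = -1.913
P(T ≤ 38) = Φ(-1.913) ≈ 0.028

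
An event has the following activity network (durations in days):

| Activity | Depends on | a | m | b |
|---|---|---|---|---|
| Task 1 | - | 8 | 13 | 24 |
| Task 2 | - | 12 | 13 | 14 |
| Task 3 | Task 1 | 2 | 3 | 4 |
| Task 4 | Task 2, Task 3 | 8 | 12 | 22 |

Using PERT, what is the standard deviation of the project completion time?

3.56 days

te_Task 1 = (8 + 4·13 + 24)/6 = 84/6 = 14; σ²_Task 1 = ((24−8)/6)² = 7.111
te_Task 2 = (12 + 4·13 + 14)/6 = 78/6 = 13; σ²_Task 2 = ((14−12)/6)² = 0.111
te_Task 3 = (2 + 4·3 + 4)/6 = 18/6 = 3; σ²_Task 3 = ((4−2)/6)² = 0.111
te_Task 4 = (8 + 4·12 + 22)/6 = 78/6 = 13; σ²_Task 4 = ((22−8)/6)² = 5.444

Forward pass:
ES_Task 1 = 0; EF_Task 1 = 14
ES_Task 2 = 0; EF_Task 2 = 13
ES_Task 3 = 14; EF_Task 3 = 14+3 = 17
ES_Task 4 = max(EF_Task 2=13, EF_Task 3=17) = 17; EF_Task 4 = 17+13 = 30
Expected project duration μ = 30 days. Critical path: Task 1 → Task 3 → Task 4.

Variance along critical path = 7.111 + 0.111 + 5.444 = 12.667
σ = √12.667 = 3.559 days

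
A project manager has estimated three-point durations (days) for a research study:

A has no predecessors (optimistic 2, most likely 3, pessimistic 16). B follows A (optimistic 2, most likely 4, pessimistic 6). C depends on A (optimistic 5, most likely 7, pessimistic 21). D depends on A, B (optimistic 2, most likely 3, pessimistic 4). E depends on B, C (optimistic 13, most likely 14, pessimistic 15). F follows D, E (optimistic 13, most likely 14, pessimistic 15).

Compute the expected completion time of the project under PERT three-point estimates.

42 days

te_A = (2 + 4·3 + 16)/6 = 30/6 = 5
te_B = (2 + 4·4 + 6)/6 = 24/6 = 4
te_C = (5 + 4·7 + 21)/6 = 54/6 = 9
te_D = (2 + 4·3 + 4)/6 = 18/6 = 3
te_E = (13 + 4·14 + 15)/6 = 84/6 = 14
te_F = (13 + 4·14 + 15)/6 = 84/6 = 14

Forward pass:
ES_A = 0; EF_A = 5
ES_B = 5; EF_B = 5+4 = 9
ES_C = 5; EF_C = 5+9 = 14
ES_D = max(EF_A=5, EF_B=9) = 9; EF_D = 9+3 = 12
ES_E = max(EF_B=9, EF_C=14) = 14; EF_E = 14+14 = 28
ES_F = max(EF_D=12, EF_E=28) = 28; EF_F = 28+14 = 42
Expected project duration μ = 42 days. Critical path: A → C → E → F.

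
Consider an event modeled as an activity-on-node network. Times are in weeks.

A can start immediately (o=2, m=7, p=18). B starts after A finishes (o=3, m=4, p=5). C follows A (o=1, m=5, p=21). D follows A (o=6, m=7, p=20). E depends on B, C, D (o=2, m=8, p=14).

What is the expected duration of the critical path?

te_A = (2 + 4·7 + 18)/6 = 48/6 = 8
te_B = (3 + 4·4 + 5)/6 = 24/6 = 4
te_C = (1 + 4·5 + 21)/6 = 42/6 = 7
te_D = (6 + 4·7 + 20)/6 = 54/6 = 9
te_E = (2 + 4·8 + 14)/6 = 48/6 = 8

Forward pass:
ES_A = 0; EF_A = 8
ES_B = 8; EF_B = 8+4 = 12
ES_C = 8; EF_C = 8+7 = 15
ES_D = 8; EF_D = 8+9 = 17
ES_E = max(EF_B=12, EF_C=15, EF_D=17) = 17; EF_E = 17+8 = 25
Expected project duration μ = 25 weeks. Critical path: A → D → E.

25 weeks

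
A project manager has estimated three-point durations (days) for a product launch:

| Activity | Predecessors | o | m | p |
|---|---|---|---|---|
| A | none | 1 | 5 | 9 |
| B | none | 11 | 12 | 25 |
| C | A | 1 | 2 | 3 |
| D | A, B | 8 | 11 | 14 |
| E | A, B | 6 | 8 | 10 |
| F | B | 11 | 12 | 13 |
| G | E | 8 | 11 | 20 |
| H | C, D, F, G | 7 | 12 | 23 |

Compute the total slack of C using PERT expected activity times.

27 days

te_A = (1 + 4·5 + 9)/6 = 30/6 = 5
te_B = (11 + 4·12 + 25)/6 = 84/6 = 14
te_C = (1 + 4·2 + 3)/6 = 12/6 = 2
te_D = (8 + 4·11 + 14)/6 = 66/6 = 11
te_E = (6 + 4·8 + 10)/6 = 48/6 = 8
te_F = (11 + 4·12 + 13)/6 = 72/6 = 12
te_G = (8 + 4·11 + 20)/6 = 72/6 = 12
te_H = (7 + 4·12 + 23)/6 = 78/6 = 13

Forward pass:
ES_A = 0; EF_A = 5
ES_B = 0; EF_B = 14
ES_C = 5; EF_C = 5+2 = 7
ES_D = max(EF_A=5, EF_B=14) = 14; EF_D = 14+11 = 25
ES_E = max(EF_A=5, EF_B=14) = 14; EF_E = 14+8 = 22
ES_F = 14; EF_F = 14+12 = 26
ES_G = 22; EF_G = 22+12 = 34
ES_H = max(EF_C=7, EF_D=25, EF_F=26, EF_G=34) = 34; EF_H = 34+13 = 47
Expected project duration μ = 47 days. Critical path: B → E → G → H.

Backward pass:
LF_H = 47; LS_H = 47−13 = 34
LF_G = LS_H = 34; LS_G = 34−12 = 22
LF_F = LS_H = 34; LS_F = 34−12 = 22
LF_E = LS_G = 22; LS_E = 22−8 = 14
LF_D = LS_H = 34; LS_D = 34−11 = 23
LF_C = LS_H = 34; LS_C = 34−2 = 32
LF_B = min(LS_D=23, LS_E=14, LS_F=22) = 14; LS_B = 14−14 = 0
LF_A = min(LS_C=32, LS_D=23, LS_E=14) = 14; LS_A = 14−5 = 9
Slack_C = LS_C − ES_C = 32 − 5 = 27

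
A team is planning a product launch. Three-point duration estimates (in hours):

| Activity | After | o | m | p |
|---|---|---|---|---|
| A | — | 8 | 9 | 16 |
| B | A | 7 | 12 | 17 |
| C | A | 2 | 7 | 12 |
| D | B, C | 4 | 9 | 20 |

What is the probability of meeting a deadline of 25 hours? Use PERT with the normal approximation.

te_A = (8 + 4·9 + 16)/6 = 60/6 = 10; σ²_A = ((16−8)/6)² = 1.778
te_B = (7 + 4·12 + 17)/6 = 72/6 = 12; σ²_B = ((17−7)/6)² = 2.778
te_C = (2 + 4·7 + 12)/6 = 42/6 = 7; σ²_C = ((12−2)/6)² = 2.778
te_D = (4 + 4·9 + 20)/6 = 60/6 = 10; σ²_D = ((20−4)/6)² = 7.111

Forward pass:
ES_A = 0; EF_A = 10
ES_B = 10; EF_B = 10+12 = 22
ES_C = 10; EF_C = 10+7 = 17
ES_D = max(EF_B=22, EF_C=17) = 22; EF_D = 22+10 = 32
Expected project duration μ = 32 hours. Critical path: A → B → D.

Variance along critical path = 1.778 + 2.778 + 7.111 = 11.667; σ = √11.667 = 3.416 hours.
Z = (25 − 32) / 3.416 = -2.049
P(T ≤ 25) = Φ(-2.049) ≈ 0.020

0.020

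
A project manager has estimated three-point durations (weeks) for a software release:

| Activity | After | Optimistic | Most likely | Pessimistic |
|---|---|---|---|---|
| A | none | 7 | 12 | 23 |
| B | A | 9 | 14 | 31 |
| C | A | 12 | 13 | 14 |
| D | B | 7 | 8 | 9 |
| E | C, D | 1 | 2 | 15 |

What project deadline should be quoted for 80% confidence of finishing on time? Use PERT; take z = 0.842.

45.3 weeks

te_A = (7 + 4·12 + 23)/6 = 78/6 = 13; σ²_A = ((23−7)/6)² = 7.111
te_B = (9 + 4·14 + 31)/6 = 96/6 = 16; σ²_B = ((31−9)/6)² = 13.444
te_C = (12 + 4·13 + 14)/6 = 78/6 = 13; σ²_C = ((14−12)/6)² = 0.111
te_D = (7 + 4·8 + 9)/6 = 48/6 = 8; σ²_D = ((9−7)/6)² = 0.111
te_E = (1 + 4·2 + 15)/6 = 24/6 = 4; σ²_E = ((15−1)/6)² = 5.444

Forward pass:
ES_A = 0; EF_A = 13
ES_B = 13; EF_B = 13+16 = 29
ES_C = 13; EF_C = 13+13 = 26
ES_D = 29; EF_D = 29+8 = 37
ES_E = max(EF_C=26, EF_D=37) = 37; EF_E = 37+4 = 41
Expected project duration μ = 41 weeks. Critical path: A → B → D → E.

Variance along critical path = 7.111 + 13.444 + 0.111 + 5.444 = 26.111; σ = 5.110 weeks.
D = μ + z·σ = 41 + 0.842·5.110 = 45.3 weeks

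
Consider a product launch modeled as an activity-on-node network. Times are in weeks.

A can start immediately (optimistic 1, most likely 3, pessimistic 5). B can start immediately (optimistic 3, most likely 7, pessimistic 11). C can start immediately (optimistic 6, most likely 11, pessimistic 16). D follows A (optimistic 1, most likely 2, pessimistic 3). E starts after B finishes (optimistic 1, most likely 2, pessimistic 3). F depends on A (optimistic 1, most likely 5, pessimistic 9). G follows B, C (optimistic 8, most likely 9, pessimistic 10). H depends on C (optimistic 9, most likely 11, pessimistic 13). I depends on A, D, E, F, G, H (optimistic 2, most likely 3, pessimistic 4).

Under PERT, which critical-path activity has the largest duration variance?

te_A = (1 + 4·3 + 5)/6 = 18/6 = 3; σ²_A = ((5−1)/6)² = 0.444
te_B = (3 + 4·7 + 11)/6 = 42/6 = 7; σ²_B = ((11−3)/6)² = 1.778
te_C = (6 + 4·11 + 16)/6 = 66/6 = 11; σ²_C = ((16−6)/6)² = 2.778
te_D = (1 + 4·2 + 3)/6 = 12/6 = 2; σ²_D = ((3−1)/6)² = 0.111
te_E = (1 + 4·2 + 3)/6 = 12/6 = 2; σ²_E = ((3−1)/6)² = 0.111
te_F = (1 + 4·5 + 9)/6 = 30/6 = 5; σ²_F = ((9−1)/6)² = 1.778
te_G = (8 + 4·9 + 10)/6 = 54/6 = 9; σ²_G = ((10−8)/6)² = 0.111
te_H = (9 + 4·11 + 13)/6 = 66/6 = 11; σ²_H = ((13−9)/6)² = 0.444
te_I = (2 + 4·3 + 4)/6 = 18/6 = 3; σ²_I = ((4−2)/6)² = 0.111

Forward pass:
ES_A = 0; EF_A = 3
ES_B = 0; EF_B = 7
ES_C = 0; EF_C = 11
ES_D = 3; EF_D = 3+2 = 5
ES_E = 7; EF_E = 7+2 = 9
ES_F = 3; EF_F = 3+5 = 8
ES_G = max(EF_B=7, EF_C=11) = 11; EF_G = 11+9 = 20
ES_H = 11; EF_H = 11+11 = 22
ES_I = max(EF_A=3, EF_D=5, EF_E=9, EF_F=8, EF_G=20, EF_H=22) = 22; EF_I = 22+3 = 25
Expected project duration μ = 25 weeks. Critical path: C → H → I.

Variances on critical path: σ²_C=2.778, σ²_H=0.444, σ²_I=0.111.
Largest is σ²_C = 2.778.

C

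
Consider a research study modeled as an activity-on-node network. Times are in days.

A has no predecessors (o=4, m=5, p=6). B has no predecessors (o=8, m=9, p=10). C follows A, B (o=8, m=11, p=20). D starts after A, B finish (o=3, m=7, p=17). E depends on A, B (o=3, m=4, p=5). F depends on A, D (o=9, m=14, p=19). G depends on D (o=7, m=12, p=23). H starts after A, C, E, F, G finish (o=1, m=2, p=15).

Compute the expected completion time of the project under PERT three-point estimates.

te_A = (4 + 4·5 + 6)/6 = 30/6 = 5
te_B = (8 + 4·9 + 10)/6 = 54/6 = 9
te_C = (8 + 4·11 + 20)/6 = 72/6 = 12
te_D = (3 + 4·7 + 17)/6 = 48/6 = 8
te_E = (3 + 4·4 + 5)/6 = 24/6 = 4
te_F = (9 + 4·14 + 19)/6 = 84/6 = 14
te_G = (7 + 4·12 + 23)/6 = 78/6 = 13
te_H = (1 + 4·2 + 15)/6 = 24/6 = 4

Forward pass:
ES_A = 0; EF_A = 5
ES_B = 0; EF_B = 9
ES_C = max(EF_A=5, EF_B=9) = 9; EF_C = 9+12 = 21
ES_D = max(EF_A=5, EF_B=9) = 9; EF_D = 9+8 = 17
ES_E = max(EF_A=5, EF_B=9) = 9; EF_E = 9+4 = 13
ES_F = max(EF_A=5, EF_D=17) = 17; EF_F = 17+14 = 31
ES_G = 17; EF_G = 17+13 = 30
ES_H = max(EF_A=5, EF_C=21, EF_E=13, EF_F=31, EF_G=30) = 31; EF_H = 31+4 = 35
Expected project duration μ = 35 days. Critical path: B → D → F → H.

35 days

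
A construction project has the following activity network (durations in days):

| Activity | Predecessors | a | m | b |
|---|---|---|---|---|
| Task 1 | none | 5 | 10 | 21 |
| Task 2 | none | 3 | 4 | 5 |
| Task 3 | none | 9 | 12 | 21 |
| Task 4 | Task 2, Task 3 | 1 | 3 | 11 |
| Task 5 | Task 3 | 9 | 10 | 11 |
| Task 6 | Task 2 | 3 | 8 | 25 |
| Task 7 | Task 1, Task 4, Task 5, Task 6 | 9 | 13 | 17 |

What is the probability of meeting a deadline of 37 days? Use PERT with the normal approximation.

te_Task 1 = (5 + 4·10 + 21)/6 = 66/6 = 11; σ²_Task 1 = ((21−5)/6)² = 7.111
te_Task 2 = (3 + 4·4 + 5)/6 = 24/6 = 4; σ²_Task 2 = ((5−3)/6)² = 0.111
te_Task 3 = (9 + 4·12 + 21)/6 = 78/6 = 13; σ²_Task 3 = ((21−9)/6)² = 4.000
te_Task 4 = (1 + 4·3 + 11)/6 = 24/6 = 4; σ²_Task 4 = ((11−1)/6)² = 2.778
te_Task 5 = (9 + 4·10 + 11)/6 = 60/6 = 10; σ²_Task 5 = ((11−9)/6)² = 0.111
te_Task 6 = (3 + 4·8 + 25)/6 = 60/6 = 10; σ²_Task 6 = ((25−3)/6)² = 13.444
te_Task 7 = (9 + 4·13 + 17)/6 = 78/6 = 13; σ²_Task 7 = ((17−9)/6)² = 1.778

Forward pass:
ES_Task 1 = 0; EF_Task 1 = 11
ES_Task 2 = 0; EF_Task 2 = 4
ES_Task 3 = 0; EF_Task 3 = 13
ES_Task 4 = max(EF_Task 2=4, EF_Task 3=13) = 13; EF_Task 4 = 13+4 = 17
ES_Task 5 = 13; EF_Task 5 = 13+10 = 23
ES_Task 6 = 4; EF_Task 6 = 4+10 = 14
ES_Task 7 = max(EF_Task 1=11, EF_Task 4=17, EF_Task 5=23, EF_Task 6=14) = 23; EF_Task 7 = 23+13 = 36
Expected project duration μ = 36 days. Critical path: Task 3 → Task 5 → Task 7.

Variance along critical path = 4.000 + 0.111 + 1.778 = 5.889; σ = √5.889 = 2.427 days.
Z = (37 − 36) / 2.427 = 0.412
P(T ≤ 37) = Φ(0.412) ≈ 0.660

0.660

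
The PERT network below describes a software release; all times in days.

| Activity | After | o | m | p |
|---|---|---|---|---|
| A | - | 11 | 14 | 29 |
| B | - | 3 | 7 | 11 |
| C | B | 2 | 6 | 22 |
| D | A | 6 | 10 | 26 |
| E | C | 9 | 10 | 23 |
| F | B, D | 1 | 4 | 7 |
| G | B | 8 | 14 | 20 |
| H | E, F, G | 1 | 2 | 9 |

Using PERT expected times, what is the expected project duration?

te_A = (11 + 4·14 + 29)/6 = 96/6 = 16
te_B = (3 + 4·7 + 11)/6 = 42/6 = 7
te_C = (2 + 4·6 + 22)/6 = 48/6 = 8
te_D = (6 + 4·10 + 26)/6 = 72/6 = 12
te_E = (9 + 4·10 + 23)/6 = 72/6 = 12
te_F = (1 + 4·4 + 7)/6 = 24/6 = 4
te_G = (8 + 4·14 + 20)/6 = 84/6 = 14
te_H = (1 + 4·2 + 9)/6 = 18/6 = 3

Forward pass:
ES_A = 0; EF_A = 16
ES_B = 0; EF_B = 7
ES_C = 7; EF_C = 7+8 = 15
ES_D = 16; EF_D = 16+12 = 28
ES_E = 15; EF_E = 15+12 = 27
ES_F = max(EF_B=7, EF_D=28) = 28; EF_F = 28+4 = 32
ES_G = 7; EF_G = 7+14 = 21
ES_H = max(EF_E=27, EF_F=32, EF_G=21) = 32; EF_H = 32+3 = 35
Expected project duration μ = 35 days. Critical path: A → D → F → H.

35 days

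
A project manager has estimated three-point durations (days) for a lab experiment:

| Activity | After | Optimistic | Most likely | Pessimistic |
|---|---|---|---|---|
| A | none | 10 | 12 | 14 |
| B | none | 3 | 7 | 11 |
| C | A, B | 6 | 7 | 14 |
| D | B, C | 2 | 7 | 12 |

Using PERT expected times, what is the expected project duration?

27 days

te_A = (10 + 4·12 + 14)/6 = 72/6 = 12
te_B = (3 + 4·7 + 11)/6 = 42/6 = 7
te_C = (6 + 4·7 + 14)/6 = 48/6 = 8
te_D = (2 + 4·7 + 12)/6 = 42/6 = 7

Forward pass:
ES_A = 0; EF_A = 12
ES_B = 0; EF_B = 7
ES_C = max(EF_A=12, EF_B=7) = 12; EF_C = 12+8 = 20
ES_D = max(EF_B=7, EF_C=20) = 20; EF_D = 20+7 = 27
Expected project duration μ = 27 days. Critical path: A → C → D.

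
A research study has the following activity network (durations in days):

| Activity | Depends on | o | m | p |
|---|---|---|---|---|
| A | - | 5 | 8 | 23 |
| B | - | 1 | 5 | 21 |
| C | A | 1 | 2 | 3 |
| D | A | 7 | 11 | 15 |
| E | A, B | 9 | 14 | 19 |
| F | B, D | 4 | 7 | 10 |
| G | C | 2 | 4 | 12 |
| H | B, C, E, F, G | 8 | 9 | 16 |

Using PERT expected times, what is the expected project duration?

te_A = (5 + 4·8 + 23)/6 = 60/6 = 10
te_B = (1 + 4·5 + 21)/6 = 42/6 = 7
te_C = (1 + 4·2 + 3)/6 = 12/6 = 2
te_D = (7 + 4·11 + 15)/6 = 66/6 = 11
te_E = (9 + 4·14 + 19)/6 = 84/6 = 14
te_F = (4 + 4·7 + 10)/6 = 42/6 = 7
te_G = (2 + 4·4 + 12)/6 = 30/6 = 5
te_H = (8 + 4·9 + 16)/6 = 60/6 = 10

Forward pass:
ES_A = 0; EF_A = 10
ES_B = 0; EF_B = 7
ES_C = 10; EF_C = 10+2 = 12
ES_D = 10; EF_D = 10+11 = 21
ES_E = max(EF_A=10, EF_B=7) = 10; EF_E = 10+14 = 24
ES_F = max(EF_B=7, EF_D=21) = 21; EF_F = 21+7 = 28
ES_G = 12; EF_G = 12+5 = 17
ES_H = max(EF_B=7, EF_C=12, EF_E=24, EF_F=28, EF_G=17) = 28; EF_H = 28+10 = 38
Expected project duration μ = 38 days. Critical path: A → D → F → H.

38 days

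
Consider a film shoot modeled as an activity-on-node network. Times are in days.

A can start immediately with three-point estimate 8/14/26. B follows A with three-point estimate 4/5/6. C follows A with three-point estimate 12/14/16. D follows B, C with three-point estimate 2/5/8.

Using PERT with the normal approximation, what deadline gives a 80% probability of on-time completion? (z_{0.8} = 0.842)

36.7 days

te_A = (8 + 4·14 + 26)/6 = 90/6 = 15; σ²_A = ((26−8)/6)² = 9.000
te_B = (4 + 4·5 + 6)/6 = 30/6 = 5; σ²_B = ((6−4)/6)² = 0.111
te_C = (12 + 4·14 + 16)/6 = 84/6 = 14; σ²_C = ((16−12)/6)² = 0.444
te_D = (2 + 4·5 + 8)/6 = 30/6 = 5; σ²_D = ((8−2)/6)² = 1.000

Forward pass:
ES_A = 0; EF_A = 15
ES_B = 15; EF_B = 15+5 = 20
ES_C = 15; EF_C = 15+14 = 29
ES_D = max(EF_B=20, EF_C=29) = 29; EF_D = 29+5 = 34
Expected project duration μ = 34 days. Critical path: A → C → D.

Variance along critical path = 9.000 + 0.444 + 1.000 = 10.444; σ = 3.232 days.
D = μ + z·σ = 34 + 0.842·3.232 = 36.7 days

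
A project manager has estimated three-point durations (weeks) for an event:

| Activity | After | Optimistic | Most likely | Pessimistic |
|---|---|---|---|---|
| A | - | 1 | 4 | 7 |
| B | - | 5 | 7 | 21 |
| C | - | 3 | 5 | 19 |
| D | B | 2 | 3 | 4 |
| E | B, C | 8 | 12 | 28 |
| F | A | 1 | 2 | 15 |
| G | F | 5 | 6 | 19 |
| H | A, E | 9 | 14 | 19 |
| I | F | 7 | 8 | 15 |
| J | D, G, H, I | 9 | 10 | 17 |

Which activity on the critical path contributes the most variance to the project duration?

te_A = (1 + 4·4 + 7)/6 = 24/6 = 4; σ²_A = ((7−1)/6)² = 1.000
te_B = (5 + 4·7 + 21)/6 = 54/6 = 9; σ²_B = ((21−5)/6)² = 7.111
te_C = (3 + 4·5 + 19)/6 = 42/6 = 7; σ²_C = ((19−3)/6)² = 7.111
te_D = (2 + 4·3 + 4)/6 = 18/6 = 3; σ²_D = ((4−2)/6)² = 0.111
te_E = (8 + 4·12 + 28)/6 = 84/6 = 14; σ²_E = ((28−8)/6)² = 11.111
te_F = (1 + 4·2 + 15)/6 = 24/6 = 4; σ²_F = ((15−1)/6)² = 5.444
te_G = (5 + 4·6 + 19)/6 = 48/6 = 8; σ²_G = ((19−5)/6)² = 5.444
te_H = (9 + 4·14 + 19)/6 = 84/6 = 14; σ²_H = ((19−9)/6)² = 2.778
te_I = (7 + 4·8 + 15)/6 = 54/6 = 9; σ²_I = ((15−7)/6)² = 1.778
te_J = (9 + 4·10 + 17)/6 = 66/6 = 11; σ²_J = ((17−9)/6)² = 1.778

Forward pass:
ES_A = 0; EF_A = 4
ES_B = 0; EF_B = 9
ES_C = 0; EF_C = 7
ES_D = 9; EF_D = 9+3 = 12
ES_E = max(EF_B=9, EF_C=7) = 9; EF_E = 9+14 = 23
ES_F = 4; EF_F = 4+4 = 8
ES_G = 8; EF_G = 8+8 = 16
ES_H = max(EF_A=4, EF_E=23) = 23; EF_H = 23+14 = 37
ES_I = 8; EF_I = 8+9 = 17
ES_J = max(EF_D=12, EF_G=16, EF_H=37, EF_I=17) = 37; EF_J = 37+11 = 48
Expected project duration μ = 48 weeks. Critical path: B → E → H → J.

Variances on critical path: σ²_B=7.111, σ²_E=11.111, σ²_H=2.778, σ²_J=1.778.
Largest is σ²_E = 11.111.

E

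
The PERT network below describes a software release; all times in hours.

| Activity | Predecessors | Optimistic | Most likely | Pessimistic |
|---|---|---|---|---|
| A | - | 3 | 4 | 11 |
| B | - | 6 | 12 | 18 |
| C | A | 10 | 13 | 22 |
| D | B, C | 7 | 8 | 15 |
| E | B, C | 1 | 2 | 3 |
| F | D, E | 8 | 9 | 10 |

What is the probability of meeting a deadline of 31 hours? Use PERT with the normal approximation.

te_A = (3 + 4·4 + 11)/6 = 30/6 = 5; σ²_A = ((11−3)/6)² = 1.778
te_B = (6 + 4·12 + 18)/6 = 72/6 = 12; σ²_B = ((18−6)/6)² = 4.000
te_C = (10 + 4·13 + 22)/6 = 84/6 = 14; σ²_C = ((22−10)/6)² = 4.000
te_D = (7 + 4·8 + 15)/6 = 54/6 = 9; σ²_D = ((15−7)/6)² = 1.778
te_E = (1 + 4·2 + 3)/6 = 12/6 = 2; σ²_E = ((3−1)/6)² = 0.111
te_F = (8 + 4·9 + 10)/6 = 54/6 = 9; σ²_F = ((10−8)/6)² = 0.111

Forward pass:
ES_A = 0; EF_A = 5
ES_B = 0; EF_B = 12
ES_C = 5; EF_C = 5+14 = 19
ES_D = max(EF_B=12, EF_C=19) = 19; EF_D = 19+9 = 28
ES_E = max(EF_B=12, EF_C=19) = 19; EF_E = 19+2 = 21
ES_F = max(EF_D=28, EF_E=21) = 28; EF_F = 28+9 = 37
Expected project duration μ = 37 hours. Critical path: A → C → D → F.

Variance along critical path = 1.778 + 4.000 + 1.778 + 0.111 = 7.667; σ = √7.667 = 2.769 hours.
Z = (31 − 37) / 2.769 = -2.167
P(T ≤ 31) = Φ(-2.167) ≈ 0.015

0.015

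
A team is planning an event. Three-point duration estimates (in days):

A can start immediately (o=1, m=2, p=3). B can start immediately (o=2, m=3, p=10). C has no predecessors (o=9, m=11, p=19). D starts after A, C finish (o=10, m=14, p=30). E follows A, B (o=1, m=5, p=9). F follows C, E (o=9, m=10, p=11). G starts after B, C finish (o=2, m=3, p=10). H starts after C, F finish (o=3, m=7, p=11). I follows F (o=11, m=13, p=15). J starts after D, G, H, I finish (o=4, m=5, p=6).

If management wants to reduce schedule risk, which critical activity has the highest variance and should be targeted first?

C

te_A = (1 + 4·2 + 3)/6 = 12/6 = 2; σ²_A = ((3−1)/6)² = 0.111
te_B = (2 + 4·3 + 10)/6 = 24/6 = 4; σ²_B = ((10−2)/6)² = 1.778
te_C = (9 + 4·11 + 19)/6 = 72/6 = 12; σ²_C = ((19−9)/6)² = 2.778
te_D = (10 + 4·14 + 30)/6 = 96/6 = 16; σ²_D = ((30−10)/6)² = 11.111
te_E = (1 + 4·5 + 9)/6 = 30/6 = 5; σ²_E = ((9−1)/6)² = 1.778
te_F = (9 + 4·10 + 11)/6 = 60/6 = 10; σ²_F = ((11−9)/6)² = 0.111
te_G = (2 + 4·3 + 10)/6 = 24/6 = 4; σ²_G = ((10−2)/6)² = 1.778
te_H = (3 + 4·7 + 11)/6 = 42/6 = 7; σ²_H = ((11−3)/6)² = 1.778
te_I = (11 + 4·13 + 15)/6 = 78/6 = 13; σ²_I = ((15−11)/6)² = 0.444
te_J = (4 + 4·5 + 6)/6 = 30/6 = 5; σ²_J = ((6−4)/6)² = 0.111

Forward pass:
ES_A = 0; EF_A = 2
ES_B = 0; EF_B = 4
ES_C = 0; EF_C = 12
ES_D = max(EF_A=2, EF_C=12) = 12; EF_D = 12+16 = 28
ES_E = max(EF_A=2, EF_B=4) = 4; EF_E = 4+5 = 9
ES_F = max(EF_C=12, EF_E=9) = 12; EF_F = 12+10 = 22
ES_G = max(EF_B=4, EF_C=12) = 12; EF_G = 12+4 = 16
ES_H = max(EF_C=12, EF_F=22) = 22; EF_H = 22+7 = 29
ES_I = 22; EF_I = 22+13 = 35
ES_J = max(EF_D=28, EF_G=16, EF_H=29, EF_I=35) = 35; EF_J = 35+5 = 40
Expected project duration μ = 40 days. Critical path: C → F → I → J.

Variances on critical path: σ²_C=2.778, σ²_F=0.111, σ²_I=0.444, σ²_J=0.111.
Largest is σ²_C = 2.778.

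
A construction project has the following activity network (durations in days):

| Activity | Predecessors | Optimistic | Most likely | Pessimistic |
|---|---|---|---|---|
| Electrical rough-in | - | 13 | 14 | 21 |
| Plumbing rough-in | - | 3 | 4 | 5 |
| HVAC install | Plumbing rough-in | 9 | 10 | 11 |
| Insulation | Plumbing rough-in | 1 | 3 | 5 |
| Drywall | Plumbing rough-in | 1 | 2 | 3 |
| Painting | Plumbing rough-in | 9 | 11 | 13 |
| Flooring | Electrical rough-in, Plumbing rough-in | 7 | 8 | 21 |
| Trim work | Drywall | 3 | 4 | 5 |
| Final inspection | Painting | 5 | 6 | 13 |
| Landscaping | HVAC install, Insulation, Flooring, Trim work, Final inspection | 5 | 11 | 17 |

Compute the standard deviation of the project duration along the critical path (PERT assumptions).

3.35 days

te_Electrical rough-in = (13 + 4·14 + 21)/6 = 90/6 = 15; σ²_Electrical rough-in = ((21−13)/6)² = 1.778
te_Plumbing rough-in = (3 + 4·4 + 5)/6 = 24/6 = 4; σ²_Plumbing rough-in = ((5−3)/6)² = 0.111
te_HVAC install = (9 + 4·10 + 11)/6 = 60/6 = 10; σ²_HVAC install = ((11−9)/6)² = 0.111
te_Insulation = (1 + 4·3 + 5)/6 = 18/6 = 3; σ²_Insulation = ((5−1)/6)² = 0.444
te_Drywall = (1 + 4·2 + 3)/6 = 12/6 = 2; σ²_Drywall = ((3−1)/6)² = 0.111
te_Painting = (9 + 4·11 + 13)/6 = 66/6 = 11; σ²_Painting = ((13−9)/6)² = 0.444
te_Flooring = (7 + 4·8 + 21)/6 = 60/6 = 10; σ²_Flooring = ((21−7)/6)² = 5.444
te_Trim work = (3 + 4·4 + 5)/6 = 24/6 = 4; σ²_Trim work = ((5−3)/6)² = 0.111
te_Final inspection = (5 + 4·6 + 13)/6 = 42/6 = 7; σ²_Final inspection = ((13−5)/6)² = 1.778
te_Landscaping = (5 + 4·11 + 17)/6 = 66/6 = 11; σ²_Landscaping = ((17−5)/6)² = 4.000

Forward pass:
ES_Electrical rough-in = 0; EF_Electrical rough-in = 15
ES_Plumbing rough-in = 0; EF_Plumbing rough-in = 4
ES_HVAC install = 4; EF_HVAC install = 4+10 = 14
ES_Insulation = 4; EF_Insulation = 4+3 = 7
ES_Drywall = 4; EF_Drywall = 4+2 = 6
ES_Painting = 4; EF_Painting = 4+11 = 15
ES_Flooring = max(EF_Electrical rough-in=15, EF_Plumbing rough-in=4) = 15; EF_Flooring = 15+10 = 25
ES_Trim work = 6; EF_Trim work = 6+4 = 10
ES_Final inspection = 15; EF_Final inspection = 15+7 = 22
ES_Landscaping = max(EF_HVAC install=14, EF_Insulation=7, EF_Flooring=25, EF_Trim work=10, EF_Final inspection=22) = 25; EF_Landscaping = 25+11 = 36
Expected project duration μ = 36 days. Critical path: Electrical rough-in → Flooring → Landscaping.

Variance along critical path = 1.778 + 5.444 + 4.000 = 11.222
σ = √11.222 = 3.350 days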